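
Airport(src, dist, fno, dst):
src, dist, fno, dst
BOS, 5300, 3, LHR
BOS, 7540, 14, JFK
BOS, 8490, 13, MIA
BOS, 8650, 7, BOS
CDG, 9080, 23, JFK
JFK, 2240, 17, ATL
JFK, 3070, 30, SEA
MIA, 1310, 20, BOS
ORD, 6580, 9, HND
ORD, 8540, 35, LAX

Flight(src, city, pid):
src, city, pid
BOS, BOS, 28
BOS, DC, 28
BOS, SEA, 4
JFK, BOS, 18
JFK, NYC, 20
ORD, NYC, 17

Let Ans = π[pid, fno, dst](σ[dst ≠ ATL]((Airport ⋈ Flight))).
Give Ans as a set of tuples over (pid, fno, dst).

{(17, 35, LAX), (17, 9, HND), (18, 30, SEA), (20, 30, SEA), (28, 13, MIA), (28, 14, JFK), (28, 3, LHR), (28, 7, BOS), (4, 13, MIA), (4, 14, JFK), (4, 3, LHR), (4, 7, BOS)}

Joining Airport and Flight on src yields {(BOS, 5300, 3, LHR, BOS, 28), (BOS, 5300, 3, LHR, DC, 28), (BOS, 5300, 3, LHR, SEA, 4), (BOS, 7540, 14, JFK, BOS, 28), (BOS, 7540, 14, JFK, DC, 28), (BOS, 7540, 14, JFK, SEA, 4), (BOS, 8490, 13, MIA, BOS, 28), (BOS, 8490, 13, MIA, DC, 28), (BOS, 8490, 13, MIA, SEA, 4), (BOS, 8650, 7, BOS, BOS, 28), (BOS, 8650, 7, BOS, DC, 28), (BOS, 8650, 7, BOS, SEA, 4), (JFK, 2240, 17, ATL, BOS, 18), (JFK, 2240, 17, ATL, NYC, 20), (JFK, 3070, 30, SEA, BOS, 18), (JFK, 3070, 30, SEA, NYC, 20), (ORD, 6580, 9, HND, NYC, 17), (ORD, 8540, 35, LAX, NYC, 17)}.
Filtering on dst ≠ ATL leaves {(BOS, 5300, 3, LHR, BOS, 28), (BOS, 5300, 3, LHR, DC, 28), (BOS, 5300, 3, LHR, SEA, 4), (BOS, 7540, 14, JFK, BOS, 28), (BOS, 7540, 14, JFK, DC, 28), (BOS, 7540, 14, JFK, SEA, 4), (BOS, 8490, 13, MIA, BOS, 28), (BOS, 8490, 13, MIA, DC, 28), (BOS, 8490, 13, MIA, SEA, 4), (BOS, 8650, 7, BOS, BOS, 28), (BOS, 8650, 7, BOS, DC, 28), (BOS, 8650, 7, BOS, SEA, 4), (JFK, 3070, 30, SEA, BOS, 18), (JFK, 3070, 30, SEA, NYC, 20), (ORD, 6580, 9, HND, NYC, 17), (ORD, 8540, 35, LAX, NYC, 17)}.
Keep only column(s) pid, fno, dst (4 duplicate(s) eliminated): {(17, 35, LAX), (17, 9, HND), (18, 30, SEA), (20, 30, SEA), (28, 13, MIA), (28, 14, JFK), (28, 3, LHR), (28, 7, BOS), (4, 13, MIA), (4, 14, JFK), (4, 3, LHR), (4, 7, BOS)}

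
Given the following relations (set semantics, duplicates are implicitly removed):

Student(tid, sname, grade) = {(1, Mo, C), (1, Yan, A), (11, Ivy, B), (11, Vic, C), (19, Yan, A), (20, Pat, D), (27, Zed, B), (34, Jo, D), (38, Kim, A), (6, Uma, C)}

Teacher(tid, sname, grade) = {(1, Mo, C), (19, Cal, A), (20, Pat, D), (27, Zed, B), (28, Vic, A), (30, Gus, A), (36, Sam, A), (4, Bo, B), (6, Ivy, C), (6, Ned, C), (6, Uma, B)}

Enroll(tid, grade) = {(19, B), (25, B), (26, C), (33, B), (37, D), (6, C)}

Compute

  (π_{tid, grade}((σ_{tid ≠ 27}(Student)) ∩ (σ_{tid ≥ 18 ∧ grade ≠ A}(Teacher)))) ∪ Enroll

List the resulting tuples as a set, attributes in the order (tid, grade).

{(19, B), (20, D), (25, B), (26, C), (33, B), (37, D), (6, C)}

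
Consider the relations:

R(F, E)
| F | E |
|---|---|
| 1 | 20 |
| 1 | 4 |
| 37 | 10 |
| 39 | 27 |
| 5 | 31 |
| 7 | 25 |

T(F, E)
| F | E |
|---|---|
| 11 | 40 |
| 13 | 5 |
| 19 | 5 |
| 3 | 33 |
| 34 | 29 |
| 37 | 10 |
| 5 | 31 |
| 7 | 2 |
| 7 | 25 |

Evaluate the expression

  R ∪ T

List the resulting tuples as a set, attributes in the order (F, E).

{(1, 20), (1, 4), (11, 40), (13, 5), (19, 5), (3, 33), (34, 29), (37, 10), (39, 27), (5, 31), (7, 2), (7, 25)}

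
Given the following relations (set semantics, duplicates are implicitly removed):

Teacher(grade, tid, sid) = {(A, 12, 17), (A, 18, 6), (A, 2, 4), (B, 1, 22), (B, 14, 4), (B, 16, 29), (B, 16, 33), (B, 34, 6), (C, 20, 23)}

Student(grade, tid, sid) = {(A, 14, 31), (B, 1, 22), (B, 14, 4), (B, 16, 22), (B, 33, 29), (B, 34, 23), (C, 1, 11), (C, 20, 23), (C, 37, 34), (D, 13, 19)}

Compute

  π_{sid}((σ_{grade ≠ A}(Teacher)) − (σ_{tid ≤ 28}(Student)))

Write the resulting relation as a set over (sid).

{29, 33, 6}

Selection grade ≠ A: {(B, 1, 22), (B, 14, 4), (B, 16, 29), (B, 16, 33), (B, 34, 6), (C, 20, 23)}
Selection tid ≤ 28: {(A, 14, 31), (B, 1, 22), (B, 14, 4), (B, 16, 22), (C, 1, 11), (C, 20, 23), (D, 13, 19)}
Set difference of the two operands is {(B, 16, 29), (B, 16, 33), (B, 34, 6)}.
Keep only column(s) sid: {29, 33, 6}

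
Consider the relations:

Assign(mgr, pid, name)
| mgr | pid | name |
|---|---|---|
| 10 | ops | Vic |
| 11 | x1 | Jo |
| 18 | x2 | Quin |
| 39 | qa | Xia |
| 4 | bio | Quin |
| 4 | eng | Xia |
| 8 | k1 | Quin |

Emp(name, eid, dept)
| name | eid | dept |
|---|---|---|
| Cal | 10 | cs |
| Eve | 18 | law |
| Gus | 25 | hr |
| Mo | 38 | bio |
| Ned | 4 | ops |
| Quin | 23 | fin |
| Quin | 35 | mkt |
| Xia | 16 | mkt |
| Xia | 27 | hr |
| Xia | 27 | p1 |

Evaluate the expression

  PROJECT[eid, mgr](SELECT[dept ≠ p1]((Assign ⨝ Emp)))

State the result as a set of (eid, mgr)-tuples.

{(16, 39), (16, 4), (23, 18), (23, 4), (23, 8), (27, 39), (27, 4), (35, 18), (35, 4), (35, 8)}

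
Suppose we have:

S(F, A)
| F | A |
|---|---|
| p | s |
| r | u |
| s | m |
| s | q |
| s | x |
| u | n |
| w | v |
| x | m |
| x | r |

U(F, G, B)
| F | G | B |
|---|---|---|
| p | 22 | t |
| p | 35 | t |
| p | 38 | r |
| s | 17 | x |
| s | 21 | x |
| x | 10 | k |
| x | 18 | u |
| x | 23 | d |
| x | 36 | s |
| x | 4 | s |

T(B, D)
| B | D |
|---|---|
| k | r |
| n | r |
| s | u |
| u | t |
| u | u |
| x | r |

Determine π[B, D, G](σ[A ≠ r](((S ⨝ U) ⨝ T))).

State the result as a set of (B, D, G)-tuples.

{(k, r, 10), (s, u, 36), (s, u, 4), (u, t, 18), (u, u, 18), (x, r, 17), (x, r, 21)}

S ⋈ U (natural join on F): {(p, s, 22, t), (p, s, 35, t), (p, s, 38, r), (s, m, 17, x), (s, m, 21, x), (s, q, 17, x), (s, q, 21, x), (s, x, 17, x), (s, x, 21, x), (x, m, 10, k), (x, m, 18, u), (x, m, 23, d), (x, m, 36, s), (x, m, 4, s), (x, r, 10, k), (x, r, 18, u), (x, r, 23, d), (x, r, 36, s), (x, r, 4, s)}
(S ⨝ U) ⋈ T (natural join on B): {(s, m, 17, x, r), (s, m, 21, x, r), (s, q, 17, x, r), (s, q, 21, x, r), (s, x, 17, x, r), (s, x, 21, x, r), (x, m, 10, k, r), (x, m, 18, u, t), (x, m, 18, u, u), (x, m, 36, s, u), (x, m, 4, s, u), (x, r, 10, k, r), (x, r, 18, u, t), (x, r, 18, u, u), (x, r, 36, s, u), (x, r, 4, s, u)}
Apply σ_{A ≠ r}; surviving tuples: {(s, m, 17, x, r), (s, m, 21, x, r), (s, q, 17, x, r), (s, q, 21, x, r), (s, x, 17, x, r), (s, x, 21, x, r), (x, m, 10, k, r), (x, m, 18, u, t), (x, m, 18, u, u), (x, m, 36, s, u), (x, m, 4, s, u)}
Projecting to B, D, G (4 duplicate(s) eliminated): {(k, r, 10), (s, u, 36), (s, u, 4), (u, t, 18), (u, u, 18), (x, r, 17), (x, r, 21)}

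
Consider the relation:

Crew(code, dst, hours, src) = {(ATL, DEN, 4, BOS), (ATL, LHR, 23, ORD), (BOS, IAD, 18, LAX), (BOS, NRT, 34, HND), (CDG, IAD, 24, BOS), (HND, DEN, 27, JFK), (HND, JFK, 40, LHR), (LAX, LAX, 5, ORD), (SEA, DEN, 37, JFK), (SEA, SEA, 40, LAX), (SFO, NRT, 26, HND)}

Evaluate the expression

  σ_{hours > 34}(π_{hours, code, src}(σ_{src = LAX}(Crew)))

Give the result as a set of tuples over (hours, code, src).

σ[src = LAX]: keep tuples satisfying src = LAX → {(BOS, IAD, 18, LAX), (SEA, SEA, 40, LAX)}
π_{hours, code, src} gives {(18, BOS, LAX), (40, SEA, LAX)}.
σ[hours > 34]: keep tuples satisfying hours > 34 → {(40, SEA, LAX)}

{(40, SEA, LAX)}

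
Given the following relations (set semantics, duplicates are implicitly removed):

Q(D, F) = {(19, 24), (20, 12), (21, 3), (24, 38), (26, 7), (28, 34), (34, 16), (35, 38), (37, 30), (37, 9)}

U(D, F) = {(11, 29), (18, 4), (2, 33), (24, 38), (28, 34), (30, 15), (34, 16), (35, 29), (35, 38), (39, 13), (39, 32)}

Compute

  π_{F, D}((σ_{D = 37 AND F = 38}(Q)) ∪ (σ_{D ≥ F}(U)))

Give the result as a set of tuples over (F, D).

{(13, 39), (15, 30), (16, 34), (29, 35), (32, 39), (4, 18)}

σ[D = 37 AND F = 38]: keep tuples satisfying D = 37 AND F = 38 → {}
σ[D ≥ F]: keep tuples satisfying D ≥ F → {(18, 4), (30, 15), (34, 16), (35, 29), (39, 13), (39, 32)}
Set union of the two operands is {(18, 4), (30, 15), (34, 16), (35, 29), (39, 13), (39, 32)}.
π_{F, D} gives {(13, 39), (15, 30), (16, 34), (29, 35), (32, 39), (4, 18)}.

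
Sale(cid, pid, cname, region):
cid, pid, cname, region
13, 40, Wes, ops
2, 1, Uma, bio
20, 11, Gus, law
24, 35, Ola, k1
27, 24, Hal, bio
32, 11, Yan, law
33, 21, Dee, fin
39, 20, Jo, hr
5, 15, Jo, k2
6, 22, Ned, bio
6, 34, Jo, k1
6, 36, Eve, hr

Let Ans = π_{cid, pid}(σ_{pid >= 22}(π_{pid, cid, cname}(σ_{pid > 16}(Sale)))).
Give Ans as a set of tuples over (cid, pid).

{(13, 40), (24, 35), (27, 24), (6, 22), (6, 34), (6, 36)}

Filtering on pid > 16 leaves {(13, 40, Wes, ops), (24, 35, Ola, k1), (27, 24, Hal, bio), (33, 21, Dee, fin), (39, 20, Jo, hr), (6, 22, Ned, bio), (6, 34, Jo, k1), (6, 36, Eve, hr)}.
Keep only column(s) pid, cid, cname: {(20, 39, Jo), (21, 33, Dee), (22, 6, Ned), (24, 27, Hal), (34, 6, Jo), (35, 24, Ola), (36, 6, Eve), (40, 13, Wes)}
Filtering on pid >= 22 leaves {(22, 6, Ned), (24, 27, Hal), (34, 6, Jo), (35, 24, Ola), (36, 6, Eve), (40, 13, Wes)}.
Keep only column(s) cid, pid: {(13, 40), (24, 35), (27, 24), (6, 22), (6, 34), (6, 36)}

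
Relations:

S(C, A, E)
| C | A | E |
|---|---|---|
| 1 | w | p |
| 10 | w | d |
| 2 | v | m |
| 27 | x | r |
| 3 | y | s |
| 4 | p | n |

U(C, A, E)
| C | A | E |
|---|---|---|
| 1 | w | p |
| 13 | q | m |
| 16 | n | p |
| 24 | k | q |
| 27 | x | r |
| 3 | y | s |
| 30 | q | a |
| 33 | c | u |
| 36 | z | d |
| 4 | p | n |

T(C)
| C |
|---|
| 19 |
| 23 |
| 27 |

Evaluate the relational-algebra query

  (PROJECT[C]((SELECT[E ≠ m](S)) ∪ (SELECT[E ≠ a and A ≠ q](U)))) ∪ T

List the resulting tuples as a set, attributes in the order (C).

{1, 10, 16, 19, 23, 24, 27, 3, 33, 36, 4}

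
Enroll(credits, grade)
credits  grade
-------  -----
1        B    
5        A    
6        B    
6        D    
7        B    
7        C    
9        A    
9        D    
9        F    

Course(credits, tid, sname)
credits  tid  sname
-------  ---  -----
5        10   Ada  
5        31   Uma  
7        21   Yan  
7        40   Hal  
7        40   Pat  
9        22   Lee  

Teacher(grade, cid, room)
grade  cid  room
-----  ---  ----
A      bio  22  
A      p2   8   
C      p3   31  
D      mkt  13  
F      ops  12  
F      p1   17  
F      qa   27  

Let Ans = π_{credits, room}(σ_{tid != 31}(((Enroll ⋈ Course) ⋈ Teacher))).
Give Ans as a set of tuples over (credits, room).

Enroll ⋈ Course (natural join on credits): {(5, A, 10, Ada), (5, A, 31, Uma), (7, B, 21, Yan), (7, B, 40, Hal), (7, B, 40, Pat), (7, C, 21, Yan), (7, C, 40, Hal), (7, C, 40, Pat), (9, A, 22, Lee), (9, D, 22, Lee), (9, F, 22, Lee)}
(Enroll ⋈ Course) ⋈ Teacher (natural join on grade): {(5, A, 10, Ada, bio, 22), (5, A, 10, Ada, p2, 8), (5, A, 31, Uma, bio, 22), (5, A, 31, Uma, p2, 8), (7, C, 21, Yan, p3, 31), (7, C, 40, Hal, p3, 31), (7, C, 40, Pat, p3, 31), (9, A, 22, Lee, bio, 22), (9, A, 22, Lee, p2, 8), (9, D, 22, Lee, mkt, 13), (9, F, 22, Lee, ops, 12), (9, F, 22, Lee, p1, 17), (9, F, 22, Lee, qa, 27)}
σ[tid != 31]: keep tuples satisfying tid != 31 → {(5, A, 10, Ada, bio, 22), (5, A, 10, Ada, p2, 8), (7, C, 21, Yan, p3, 31), (7, C, 40, Hal, p3, 31), (7, C, 40, Pat, p3, 31), (9, A, 22, Lee, bio, 22), (9, A, 22, Lee, p2, 8), (9, D, 22, Lee, mkt, 13), (9, F, 22, Lee, ops, 12), (9, F, 22, Lee, p1, 17), (9, F, 22, Lee, qa, 27)}
π_{credits, room} gives {(5, 22), (5, 8), (7, 31), (9, 12), (9, 13), (9, 17), (9, 22), (9, 27), (9, 8)} (2 duplicate(s) eliminated).

{(5, 22), (5, 8), (7, 31), (9, 12), (9, 13), (9, 17), (9, 22), (9, 27), (9, 8)}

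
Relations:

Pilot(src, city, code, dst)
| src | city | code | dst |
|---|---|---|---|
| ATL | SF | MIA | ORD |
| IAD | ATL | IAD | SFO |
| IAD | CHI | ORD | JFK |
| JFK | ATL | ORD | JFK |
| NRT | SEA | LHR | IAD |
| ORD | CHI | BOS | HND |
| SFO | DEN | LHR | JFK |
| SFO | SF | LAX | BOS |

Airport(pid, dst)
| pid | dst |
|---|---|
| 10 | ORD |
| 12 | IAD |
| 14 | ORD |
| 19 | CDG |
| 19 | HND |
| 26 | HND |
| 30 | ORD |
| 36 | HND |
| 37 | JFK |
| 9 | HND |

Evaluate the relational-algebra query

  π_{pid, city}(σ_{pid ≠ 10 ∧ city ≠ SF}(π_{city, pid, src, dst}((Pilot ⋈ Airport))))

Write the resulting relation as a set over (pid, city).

{(12, SEA), (19, CHI), (26, CHI), (36, CHI), (37, ATL), (37, CHI), (37, DEN), (9, CHI)}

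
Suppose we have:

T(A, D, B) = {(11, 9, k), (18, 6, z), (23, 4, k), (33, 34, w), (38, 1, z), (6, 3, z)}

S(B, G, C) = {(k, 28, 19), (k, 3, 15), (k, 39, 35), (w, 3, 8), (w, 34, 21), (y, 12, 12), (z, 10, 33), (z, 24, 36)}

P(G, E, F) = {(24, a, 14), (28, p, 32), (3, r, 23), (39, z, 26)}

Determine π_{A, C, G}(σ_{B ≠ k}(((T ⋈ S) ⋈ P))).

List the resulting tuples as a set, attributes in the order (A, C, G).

T ⋈ S (natural join on B): {(11, 9, k, 28, 19), (11, 9, k, 3, 15), (11, 9, k, 39, 35), (18, 6, z, 10, 33), (18, 6, z, 24, 36), (23, 4, k, 28, 19), (23, 4, k, 3, 15), (23, 4, k, 39, 35), (33, 34, w, 3, 8), (33, 34, w, 34, 21), (38, 1, z, 10, 33), (38, 1, z, 24, 36), (6, 3, z, 10, 33), (6, 3, z, 24, 36)}
(T ⋈ S) ⋈ P (natural join on G): {(11, 9, k, 28, 19, p, 32), (11, 9, k, 3, 15, r, 23), (11, 9, k, 39, 35, z, 26), (18, 6, z, 24, 36, a, 14), (23, 4, k, 28, 19, p, 32), (23, 4, k, 3, 15, r, 23), (23, 4, k, 39, 35, z, 26), (33, 34, w, 3, 8, r, 23), (38, 1, z, 24, 36, a, 14), (6, 3, z, 24, 36, a, 14)}
σ[B ≠ k]: keep tuples satisfying B ≠ k → {(18, 6, z, 24, 36, a, 14), (33, 34, w, 3, 8, r, 23), (38, 1, z, 24, 36, a, 14), (6, 3, z, 24, 36, a, 14)}
π[A, C, G]: project onto (A, C, G) → {(18, 36, 24), (33, 8, 3), (38, 36, 24), (6, 36, 24)}

{(18, 36, 24), (33, 8, 3), (38, 36, 24), (6, 36, 24)}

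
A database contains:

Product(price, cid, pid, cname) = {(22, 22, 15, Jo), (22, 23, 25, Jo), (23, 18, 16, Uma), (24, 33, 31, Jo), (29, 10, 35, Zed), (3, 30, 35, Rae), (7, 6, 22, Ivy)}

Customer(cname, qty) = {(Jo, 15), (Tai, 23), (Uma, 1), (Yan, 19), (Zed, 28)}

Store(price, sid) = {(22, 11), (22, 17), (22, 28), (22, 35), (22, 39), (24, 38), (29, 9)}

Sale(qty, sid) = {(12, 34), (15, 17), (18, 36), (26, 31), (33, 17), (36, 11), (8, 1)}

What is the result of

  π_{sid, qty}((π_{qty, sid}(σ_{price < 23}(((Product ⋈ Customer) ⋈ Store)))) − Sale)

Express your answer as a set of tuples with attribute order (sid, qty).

Joining Product and Customer on cname yields {(22, 22, 15, Jo, 15), (22, 23, 25, Jo, 15), (23, 18, 16, Uma, 1), (24, 33, 31, Jo, 15), (29, 10, 35, Zed, 28)}.
Joining (Product ⋈ Customer) and Store on price yields {(22, 22, 15, Jo, 15, 11), (22, 22, 15, Jo, 15, 17), (22, 22, 15, Jo, 15, 28), (22, 22, 15, Jo, 15, 35), (22, 22, 15, Jo, 15, 39), (22, 23, 25, Jo, 15, 11), (22, 23, 25, Jo, 15, 17), (22, 23, 25, Jo, 15, 28), (22, 23, 25, Jo, 15, 35), (22, 23, 25, Jo, 15, 39), (24, 33, 31, Jo, 15, 38), (29, 10, 35, Zed, 28, 9)}.
Filtering on price < 23 leaves {(22, 22, 15, Jo, 15, 11), (22, 22, 15, Jo, 15, 17), (22, 22, 15, Jo, 15, 28), (22, 22, 15, Jo, 15, 35), (22, 22, 15, Jo, 15, 39), (22, 23, 25, Jo, 15, 11), (22, 23, 25, Jo, 15, 17), (22, 23, 25, Jo, 15, 28), (22, 23, 25, Jo, 15, 35), (22, 23, 25, Jo, 15, 39)}.
π_{qty, sid} gives {(15, 11), (15, 17), (15, 28), (15, 35), (15, 39)} (5 duplicate(s) eliminated).
Difference: {(15, 11), (15, 17), (15, 28), (15, 35), (15, 39)} with {(12, 34), (15, 17), (18, 36), (26, 31), (33, 17), (36, 11), (8, 1)} → {(15, 11), (15, 28), (15, 35), (15, 39)}
π_{sid, qty} gives {(11, 15), (28, 15), (35, 15), (39, 15)}.

{(11, 15), (28, 15), (35, 15), (39, 15)}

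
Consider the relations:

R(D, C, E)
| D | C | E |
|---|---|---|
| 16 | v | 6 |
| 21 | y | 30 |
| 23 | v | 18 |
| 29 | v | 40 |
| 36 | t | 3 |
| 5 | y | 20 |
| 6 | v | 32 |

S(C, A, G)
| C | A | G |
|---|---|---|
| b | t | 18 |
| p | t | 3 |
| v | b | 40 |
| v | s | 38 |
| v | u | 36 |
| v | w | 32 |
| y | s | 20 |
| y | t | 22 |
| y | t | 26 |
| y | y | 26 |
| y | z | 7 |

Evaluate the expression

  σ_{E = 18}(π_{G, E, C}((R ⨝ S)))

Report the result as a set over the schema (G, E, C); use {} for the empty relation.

{(32, 18, v), (36, 18, v), (38, 18, v), (40, 18, v)}

Natural join on C: {(16, v, 6, b, 40), (16, v, 6, s, 38), (16, v, 6, u, 36), (16, v, 6, w, 32), (21, y, 30, s, 20), (21, y, 30, t, 22), (21, y, 30, t, 26), (21, y, 30, y, 26), (21, y, 30, z, 7), (23, v, 18, b, 40), (23, v, 18, s, 38), (23, v, 18, u, 36), (23, v, 18, w, 32), (29, v, 40, b, 40), (29, v, 40, s, 38), (29, v, 40, u, 36), (29, v, 40, w, 32), (5, y, 20, s, 20), (5, y, 20, t, 22), (5, y, 20, t, 26), (5, y, 20, y, 26), (5, y, 20, z, 7), (6, v, 32, b, 40), (6, v, 32, s, 38), (6, v, 32, u, 36), (6, v, 32, w, 32)}
Projecting to G, E, C (2 duplicate(s) eliminated): {(20, 20, y), (20, 30, y), (22, 20, y), (22, 30, y), (26, 20, y), (26, 30, y), (32, 18, v), (32, 32, v), (32, 40, v), (32, 6, v), (36, 18, v), (36, 32, v), (36, 40, v), (36, 6, v), (38, 18, v), (38, 32, v), (38, 40, v), (38, 6, v), (40, 18, v), (40, 32, v), (40, 40, v), (40, 6, v), (7, 20, y), (7, 30, y)}
Filtering on E = 18 leaves {(32, 18, v), (36, 18, v), (38, 18, v), (40, 18, v)}.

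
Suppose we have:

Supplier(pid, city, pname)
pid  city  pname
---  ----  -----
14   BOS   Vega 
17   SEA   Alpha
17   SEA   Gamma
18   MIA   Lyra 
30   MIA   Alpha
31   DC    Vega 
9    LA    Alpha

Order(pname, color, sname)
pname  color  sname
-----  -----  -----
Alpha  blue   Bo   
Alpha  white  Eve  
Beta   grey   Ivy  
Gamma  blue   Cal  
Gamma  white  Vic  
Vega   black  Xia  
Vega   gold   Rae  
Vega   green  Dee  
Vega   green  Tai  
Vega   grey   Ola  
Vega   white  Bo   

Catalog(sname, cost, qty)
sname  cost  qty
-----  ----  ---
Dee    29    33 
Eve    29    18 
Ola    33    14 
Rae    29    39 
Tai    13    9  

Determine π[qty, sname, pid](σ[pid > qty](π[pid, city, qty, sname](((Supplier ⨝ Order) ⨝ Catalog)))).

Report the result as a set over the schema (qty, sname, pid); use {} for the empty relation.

Joining Supplier and Order on pname yields {(14, BOS, Vega, black, Xia), (14, BOS, Vega, gold, Rae), (14, BOS, Vega, green, Dee), (14, BOS, Vega, green, Tai), (14, BOS, Vega, grey, Ola), (14, BOS, Vega, white, Bo), (17, SEA, Alpha, blue, Bo), (17, SEA, Alpha, white, Eve), (17, SEA, Gamma, blue, Cal), (17, SEA, Gamma, white, Vic), (30, MIA, Alpha, blue, Bo), (30, MIA, Alpha, white, Eve), (31, DC, Vega, black, Xia), (31, DC, Vega, gold, Rae), (31, DC, Vega, green, Dee), (31, DC, Vega, green, Tai), (31, DC, Vega, grey, Ola), (31, DC, Vega, white, Bo), (9, LA, Alpha, blue, Bo), (9, LA, Alpha, white, Eve)}.
Joining (Supplier ⨝ Order) and Catalog on sname yields {(14, BOS, Vega, gold, Rae, 29, 39), (14, BOS, Vega, green, Dee, 29, 33), (14, BOS, Vega, green, Tai, 13, 9), (14, BOS, Vega, grey, Ola, 33, 14), (17, SEA, Alpha, white, Eve, 29, 18), (30, MIA, Alpha, white, Eve, 29, 18), (31, DC, Vega, gold, Rae, 29, 39), (31, DC, Vega, green, Dee, 29, 33), (31, DC, Vega, green, Tai, 13, 9), (31, DC, Vega, grey, Ola, 33, 14), (9, LA, Alpha, white, Eve, 29, 18)}.
Keep only column(s) pid, city, qty, sname: {(14, BOS, 14, Ola), (14, BOS, 33, Dee), (14, BOS, 39, Rae), (14, BOS, 9, Tai), (17, SEA, 18, Eve), (30, MIA, 18, Eve), (31, DC, 14, Ola), (31, DC, 33, Dee), (31, DC, 39, Rae), (31, DC, 9, Tai), (9, LA, 18, Eve)}
Filtering on pid > qty leaves {(14, BOS, 9, Tai), (30, MIA, 18, Eve), (31, DC, 14, Ola), (31, DC, 9, Tai)}.
Keep only column(s) qty, sname, pid: {(14, Ola, 31), (18, Eve, 30), (9, Tai, 14), (9, Tai, 31)}

{(14, Ola, 31), (18, Eve, 30), (9, Tai, 14), (9, Tai, 31)}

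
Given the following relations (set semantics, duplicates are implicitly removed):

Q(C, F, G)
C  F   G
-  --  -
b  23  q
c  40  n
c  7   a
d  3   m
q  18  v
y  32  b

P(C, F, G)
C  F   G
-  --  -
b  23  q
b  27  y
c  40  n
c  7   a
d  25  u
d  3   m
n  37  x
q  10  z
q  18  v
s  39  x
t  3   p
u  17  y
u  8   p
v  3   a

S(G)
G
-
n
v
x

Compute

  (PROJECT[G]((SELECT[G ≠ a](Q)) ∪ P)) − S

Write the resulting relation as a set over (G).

{a, b, m, p, q, u, y, z}

Selection G ≠ a: {(b, 23, q), (c, 40, n), (d, 3, m), (q, 18, v), (y, 32, b)}
Set union of the two operands is {(b, 23, q), (b, 27, y), (c, 40, n), (c, 7, a), (d, 25, u), (d, 3, m), (n, 37, x), (q, 10, z), (q, 18, v), (s, 39, x), (t, 3, p), (u, 17, y), (u, 8, p), (v, 3, a), (y, 32, b)}.
π_{G} gives {a, b, m, n, p, q, u, v, x, y, z} (4 duplicate(s) eliminated).
Set difference of the two operands is {a, b, m, p, q, u, y, z}.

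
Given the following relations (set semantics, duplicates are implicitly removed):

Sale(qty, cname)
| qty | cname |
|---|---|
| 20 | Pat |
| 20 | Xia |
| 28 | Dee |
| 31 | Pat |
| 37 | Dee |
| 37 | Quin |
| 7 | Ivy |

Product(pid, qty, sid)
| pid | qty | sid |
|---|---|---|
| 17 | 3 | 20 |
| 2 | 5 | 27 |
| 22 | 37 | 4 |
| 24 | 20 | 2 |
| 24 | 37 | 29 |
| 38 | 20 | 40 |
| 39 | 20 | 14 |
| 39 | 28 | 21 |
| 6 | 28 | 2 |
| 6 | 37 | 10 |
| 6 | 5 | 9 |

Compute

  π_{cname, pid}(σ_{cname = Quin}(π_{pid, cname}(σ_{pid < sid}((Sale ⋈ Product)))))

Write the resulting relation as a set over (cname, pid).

Sale ⋈ Product (natural join on qty): {(20, Pat, 24, 2), (20, Pat, 38, 40), (20, Pat, 39, 14), (20, Xia, 24, 2), (20, Xia, 38, 40), (20, Xia, 39, 14), (28, Dee, 39, 21), (28, Dee, 6, 2), (37, Dee, 22, 4), (37, Dee, 24, 29), (37, Dee, 6, 10), (37, Quin, 22, 4), (37, Quin, 24, 29), (37, Quin, 6, 10)}
Filtering on pid < sid leaves {(20, Pat, 38, 40), (20, Xia, 38, 40), (37, Dee, 24, 29), (37, Dee, 6, 10), (37, Quin, 24, 29), (37, Quin, 6, 10)}.
π[pid, cname]: project onto (pid, cname) → {(24, Dee), (24, Quin), (38, Pat), (38, Xia), (6, Dee), (6, Quin)}
Filtering on cname = Quin leaves {(24, Quin), (6, Quin)}.
π[cname, pid]: project onto (cname, pid) → {(Quin, 24), (Quin, 6)}

{(Quin, 24), (Quin, 6)}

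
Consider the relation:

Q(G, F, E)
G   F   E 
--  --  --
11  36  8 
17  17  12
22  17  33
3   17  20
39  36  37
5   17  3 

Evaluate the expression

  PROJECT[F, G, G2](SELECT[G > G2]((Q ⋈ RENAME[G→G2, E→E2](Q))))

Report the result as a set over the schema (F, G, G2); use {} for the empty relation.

ρ[G→G2, E→E2]: schema becomes (G2, F, E2); tuples unchanged.
Natural join on F: {(11, 36, 8, 11, 8), (11, 36, 8, 39, 37), (17, 17, 12, 17, 12), (17, 17, 12, 22, 33), (17, 17, 12, 3, 20), (17, 17, 12, 5, 3), (22, 17, 33, 17, 12), (22, 17, 33, 22, 33), (22, 17, 33, 3, 20), (22, 17, 33, 5, 3), (3, 17, 20, 17, 12), (3, 17, 20, 22, 33), (3, 17, 20, 3, 20), (3, 17, 20, 5, 3), (39, 36, 37, 11, 8), (39, 36, 37, 39, 37), (5, 17, 3, 17, 12), (5, 17, 3, 22, 33), (5, 17, 3, 3, 20), (5, 17, 3, 5, 3)}
Selection G > G2: {(17, 17, 12, 3, 20), (17, 17, 12, 5, 3), (22, 17, 33, 17, 12), (22, 17, 33, 3, 20), (22, 17, 33, 5, 3), (39, 36, 37, 11, 8), (5, 17, 3, 3, 20)}
Projecting to F, G, G2: {(17, 17, 3), (17, 17, 5), (17, 22, 17), (17, 22, 3), (17, 22, 5), (17, 5, 3), (36, 39, 11)}

{(17, 17, 3), (17, 17, 5), (17, 22, 17), (17, 22, 3), (17, 22, 5), (17, 5, 3), (36, 39, 11)}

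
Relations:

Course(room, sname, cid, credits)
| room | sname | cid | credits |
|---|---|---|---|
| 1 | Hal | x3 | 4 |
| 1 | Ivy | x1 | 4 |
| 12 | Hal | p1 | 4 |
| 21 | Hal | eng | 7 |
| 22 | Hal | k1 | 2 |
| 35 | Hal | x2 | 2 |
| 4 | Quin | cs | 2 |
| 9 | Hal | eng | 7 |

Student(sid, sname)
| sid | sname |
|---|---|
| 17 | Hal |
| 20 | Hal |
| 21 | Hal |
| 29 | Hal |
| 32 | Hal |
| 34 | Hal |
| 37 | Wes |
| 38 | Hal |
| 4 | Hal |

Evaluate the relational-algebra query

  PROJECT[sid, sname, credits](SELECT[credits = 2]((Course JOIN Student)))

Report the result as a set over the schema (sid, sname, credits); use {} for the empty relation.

Course ⋈ Student (natural join on sname): {(1, Hal, x3, 4, 17), (1, Hal, x3, 4, 20), (1, Hal, x3, 4, 21), (1, Hal, x3, 4, 29), (1, Hal, x3, 4, 32), (1, Hal, x3, 4, 34), (1, Hal, x3, 4, 38), (1, Hal, x3, 4, 4), (12, Hal, p1, 4, 17), (12, Hal, p1, 4, 20), (12, Hal, p1, 4, 21), (12, Hal, p1, 4, 29), (12, Hal, p1, 4, 32), (12, Hal, p1, 4, 34), (12, Hal, p1, 4, 38), (12, Hal, p1, 4, 4), (21, Hal, eng, 7, 17), (21, Hal, eng, 7, 20), (21, Hal, eng, 7, 21), (21, Hal, eng, 7, 29), (21, Hal, eng, 7, 32), (21, Hal, eng, 7, 34), (21, Hal, eng, 7, 38), (21, Hal, eng, 7, 4), (22, Hal, k1, 2, 17), (22, Hal, k1, 2, 20), (22, Hal, k1, 2, 21), (22, Hal, k1, 2, 29), (22, Hal, k1, 2, 32), (22, Hal, k1, 2, 34), (22, Hal, k1, 2, 38), (22, Hal, k1, 2, 4), (35, Hal, x2, 2, 17), (35, Hal, x2, 2, 20), (35, Hal, x2, 2, 21), (35, Hal, x2, 2, 29), (35, Hal, x2, 2, 32), (35, Hal, x2, 2, 34), (35, Hal, x2, 2, 38), (35, Hal, x2, 2, 4), (9, Hal, eng, 7, 17), (9, Hal, eng, 7, 20), (9, Hal, eng, 7, 21), (9, Hal, eng, 7, 29), (9, Hal, eng, 7, 32), (9, Hal, eng, 7, 34), (9, Hal, eng, 7, 38), (9, Hal, eng, 7, 4)}
Filtering on credits = 2 leaves {(22, Hal, k1, 2, 17), (22, Hal, k1, 2, 20), (22, Hal, k1, 2, 21), (22, Hal, k1, 2, 29), (22, Hal, k1, 2, 32), (22, Hal, k1, 2, 34), (22, Hal, k1, 2, 38), (22, Hal, k1, 2, 4), (35, Hal, x2, 2, 17), (35, Hal, x2, 2, 20), (35, Hal, x2, 2, 21), (35, Hal, x2, 2, 29), (35, Hal, x2, 2, 32), (35, Hal, x2, 2, 34), (35, Hal, x2, 2, 38), (35, Hal, x2, 2, 4)}.
Keep only column(s) sid, sname, credits (8 duplicate(s) eliminated): {(17, Hal, 2), (20, Hal, 2), (21, Hal, 2), (29, Hal, 2), (32, Hal, 2), (34, Hal, 2), (38, Hal, 2), (4, Hal, 2)}

{(17, Hal, 2), (20, Hal, 2), (21, Hal, 2), (29, Hal, 2), (32, Hal, 2), (34, Hal, 2), (38, Hal, 2), (4, Hal, 2)}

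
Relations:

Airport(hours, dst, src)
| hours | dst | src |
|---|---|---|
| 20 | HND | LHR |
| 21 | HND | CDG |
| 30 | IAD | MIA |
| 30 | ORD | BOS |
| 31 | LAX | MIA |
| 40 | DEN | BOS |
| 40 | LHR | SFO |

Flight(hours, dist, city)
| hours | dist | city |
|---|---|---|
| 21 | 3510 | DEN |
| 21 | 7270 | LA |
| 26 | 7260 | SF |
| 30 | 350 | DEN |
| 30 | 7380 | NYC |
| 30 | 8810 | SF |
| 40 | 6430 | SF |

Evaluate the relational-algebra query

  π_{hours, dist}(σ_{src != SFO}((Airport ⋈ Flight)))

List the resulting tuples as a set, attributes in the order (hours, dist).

Joining Airport and Flight on hours yields {(21, HND, CDG, 3510, DEN), (21, HND, CDG, 7270, LA), (30, IAD, MIA, 350, DEN), (30, IAD, MIA, 7380, NYC), (30, IAD, MIA, 8810, SF), (30, ORD, BOS, 350, DEN), (30, ORD, BOS, 7380, NYC), (30, ORD, BOS, 8810, SF), (40, DEN, BOS, 6430, SF), (40, LHR, SFO, 6430, SF)}.
Filtering on src != SFO leaves {(21, HND, CDG, 3510, DEN), (21, HND, CDG, 7270, LA), (30, IAD, MIA, 350, DEN), (30, IAD, MIA, 7380, NYC), (30, IAD, MIA, 8810, SF), (30, ORD, BOS, 350, DEN), (30, ORD, BOS, 7380, NYC), (30, ORD, BOS, 8810, SF), (40, DEN, BOS, 6430, SF)}.
π_{hours, dist} gives {(21, 3510), (21, 7270), (30, 350), (30, 7380), (30, 8810), (40, 6430)} (3 duplicate(s) eliminated).

{(21, 3510), (21, 7270), (30, 350), (30, 7380), (30, 8810), (40, 6430)}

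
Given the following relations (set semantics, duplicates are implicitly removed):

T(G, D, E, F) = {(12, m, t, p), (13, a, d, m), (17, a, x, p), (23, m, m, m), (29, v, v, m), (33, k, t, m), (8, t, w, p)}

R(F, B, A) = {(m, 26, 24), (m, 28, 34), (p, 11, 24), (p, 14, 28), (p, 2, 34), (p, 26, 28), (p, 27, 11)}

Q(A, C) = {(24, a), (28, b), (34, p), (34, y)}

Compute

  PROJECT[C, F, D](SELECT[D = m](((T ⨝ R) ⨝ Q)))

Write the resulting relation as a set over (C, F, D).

T ⋈ R (natural join on F): {(12, m, t, p, 11, 24), (12, m, t, p, 14, 28), (12, m, t, p, 2, 34), (12, m, t, p, 26, 28), (12, m, t, p, 27, 11), (13, a, d, m, 26, 24), (13, a, d, m, 28, 34), (17, a, x, p, 11, 24), (17, a, x, p, 14, 28), (17, a, x, p, 2, 34), (17, a, x, p, 26, 28), (17, a, x, p, 27, 11), (23, m, m, m, 26, 24), (23, m, m, m, 28, 34), (29, v, v, m, 26, 24), (29, v, v, m, 28, 34), (33, k, t, m, 26, 24), (33, k, t, m, 28, 34), (8, t, w, p, 11, 24), (8, t, w, p, 14, 28), (8, t, w, p, 2, 34), (8, t, w, p, 26, 28), (8, t, w, p, 27, 11)}
(T ⨝ R) ⋈ Q (natural join on A): {(12, m, t, p, 11, 24, a), (12, m, t, p, 14, 28, b), (12, m, t, p, 2, 34, p), (12, m, t, p, 2, 34, y), (12, m, t, p, 26, 28, b), (13, a, d, m, 26, 24, a), (13, a, d, m, 28, 34, p), (13, a, d, m, 28, 34, y), (17, a, x, p, 11, 24, a), (17, a, x, p, 14, 28, b), (17, a, x, p, 2, 34, p), (17, a, x, p, 2, 34, y), (17, a, x, p, 26, 28, b), (23, m, m, m, 26, 24, a), (23, m, m, m, 28, 34, p), (23, m, m, m, 28, 34, y), (29, v, v, m, 26, 24, a), (29, v, v, m, 28, 34, p), (29, v, v, m, 28, 34, y), (33, k, t, m, 26, 24, a), (33, k, t, m, 28, 34, p), (33, k, t, m, 28, 34, y), (8, t, w, p, 11, 24, a), (8, t, w, p, 14, 28, b), (8, t, w, p, 2, 34, p), (8, t, w, p, 2, 34, y), (8, t, w, p, 26, 28, b)}
σ[D = m]: keep tuples satisfying D = m → {(12, m, t, p, 11, 24, a), (12, m, t, p, 14, 28, b), (12, m, t, p, 2, 34, p), (12, m, t, p, 2, 34, y), (12, m, t, p, 26, 28, b), (23, m, m, m, 26, 24, a), (23, m, m, m, 28, 34, p), (23, m, m, m, 28, 34, y)}
π_{C, F, D} gives {(a, m, m), (a, p, m), (b, p, m), (p, m, m), (p, p, m), (y, m, m), (y, p, m)} (1 duplicate(s) eliminated).

{(a, m, m), (a, p, m), (b, p, m), (p, m, m), (p, p, m), (y, m, m), (y, p, m)}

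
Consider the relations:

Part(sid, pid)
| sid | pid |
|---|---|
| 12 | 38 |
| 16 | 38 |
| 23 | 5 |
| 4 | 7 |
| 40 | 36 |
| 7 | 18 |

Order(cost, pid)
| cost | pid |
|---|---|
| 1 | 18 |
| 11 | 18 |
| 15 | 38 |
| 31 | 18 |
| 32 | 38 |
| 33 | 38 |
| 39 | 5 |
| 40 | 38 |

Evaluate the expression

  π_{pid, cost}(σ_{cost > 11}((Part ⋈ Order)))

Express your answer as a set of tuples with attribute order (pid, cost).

Natural join on pid: {(12, 38, 15), (12, 38, 32), (12, 38, 33), (12, 38, 40), (16, 38, 15), (16, 38, 32), (16, 38, 33), (16, 38, 40), (23, 5, 39), (7, 18, 1), (7, 18, 11), (7, 18, 31)}
Selection cost > 11: {(12, 38, 15), (12, 38, 32), (12, 38, 33), (12, 38, 40), (16, 38, 15), (16, 38, 32), (16, 38, 33), (16, 38, 40), (23, 5, 39), (7, 18, 31)}
π_{pid, cost} gives {(18, 31), (38, 15), (38, 32), (38, 33), (38, 40), (5, 39)} (4 duplicate(s) eliminated).

{(18, 31), (38, 15), (38, 32), (38, 33), (38, 40), (5, 39)}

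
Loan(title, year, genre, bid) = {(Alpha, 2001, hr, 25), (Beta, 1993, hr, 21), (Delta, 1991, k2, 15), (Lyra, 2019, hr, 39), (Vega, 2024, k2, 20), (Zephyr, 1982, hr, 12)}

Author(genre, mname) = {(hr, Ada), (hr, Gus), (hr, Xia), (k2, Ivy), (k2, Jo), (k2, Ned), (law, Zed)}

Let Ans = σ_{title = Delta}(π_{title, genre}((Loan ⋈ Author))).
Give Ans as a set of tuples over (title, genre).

Loan ⋈ Author (natural join on genre): {(Alpha, 2001, hr, 25, Ada), (Alpha, 2001, hr, 25, Gus), (Alpha, 2001, hr, 25, Xia), (Beta, 1993, hr, 21, Ada), (Beta, 1993, hr, 21, Gus), (Beta, 1993, hr, 21, Xia), (Delta, 1991, k2, 15, Ivy), (Delta, 1991, k2, 15, Jo), (Delta, 1991, k2, 15, Ned), (Lyra, 2019, hr, 39, Ada), (Lyra, 2019, hr, 39, Gus), (Lyra, 2019, hr, 39, Xia), (Vega, 2024, k2, 20, Ivy), (Vega, 2024, k2, 20, Jo), (Vega, 2024, k2, 20, Ned), (Zephyr, 1982, hr, 12, Ada), (Zephyr, 1982, hr, 12, Gus), (Zephyr, 1982, hr, 12, Xia)}
π[title, genre]: project onto (title, genre) (12 duplicate(s) eliminated) → {(Alpha, hr), (Beta, hr), (Delta, k2), (Lyra, hr), (Vega, k2), (Zephyr, hr)}
Selection title = Delta: {(Delta, k2)}

{(Delta, k2)}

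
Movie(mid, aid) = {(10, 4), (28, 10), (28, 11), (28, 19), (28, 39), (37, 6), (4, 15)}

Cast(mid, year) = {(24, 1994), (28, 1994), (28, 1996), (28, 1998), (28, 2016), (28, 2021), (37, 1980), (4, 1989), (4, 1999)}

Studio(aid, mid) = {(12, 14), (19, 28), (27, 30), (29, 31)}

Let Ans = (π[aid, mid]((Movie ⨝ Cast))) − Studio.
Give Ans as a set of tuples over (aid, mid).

Movie ⋈ Cast (natural join on mid): {(28, 10, 1994), (28, 10, 1996), (28, 10, 1998), (28, 10, 2016), (28, 10, 2021), (28, 11, 1994), (28, 11, 1996), (28, 11, 1998), (28, 11, 2016), (28, 11, 2021), (28, 19, 1994), (28, 19, 1996), (28, 19, 1998), (28, 19, 2016), (28, 19, 2021), (28, 39, 1994), (28, 39, 1996), (28, 39, 1998), (28, 39, 2016), (28, 39, 2021), (37, 6, 1980), (4, 15, 1989), (4, 15, 1999)}
π[aid, mid]: project onto (aid, mid) (17 duplicate(s) eliminated) → {(10, 28), (11, 28), (15, 4), (19, 28), (39, 28), (6, 37)}
Difference: {(10, 28), (11, 28), (15, 4), (19, 28), (39, 28), (6, 37)} with {(12, 14), (19, 28), (27, 30), (29, 31)} → {(10, 28), (11, 28), (15, 4), (39, 28), (6, 37)}

{(10, 28), (11, 28), (15, 4), (39, 28), (6, 37)}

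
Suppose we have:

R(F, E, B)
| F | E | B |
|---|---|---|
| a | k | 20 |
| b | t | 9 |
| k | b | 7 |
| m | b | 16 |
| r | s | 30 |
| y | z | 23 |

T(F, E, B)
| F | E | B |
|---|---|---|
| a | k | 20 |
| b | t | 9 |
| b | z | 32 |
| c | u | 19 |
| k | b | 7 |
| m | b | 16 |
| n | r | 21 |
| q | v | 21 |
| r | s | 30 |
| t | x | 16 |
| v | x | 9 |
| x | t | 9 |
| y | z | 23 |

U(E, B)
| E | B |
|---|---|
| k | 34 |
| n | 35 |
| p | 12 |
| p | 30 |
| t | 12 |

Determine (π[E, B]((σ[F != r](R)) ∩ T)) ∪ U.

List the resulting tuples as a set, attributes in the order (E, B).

{(b, 16), (b, 7), (k, 20), (k, 34), (n, 35), (p, 12), (p, 30), (t, 12), (t, 9), (z, 23)}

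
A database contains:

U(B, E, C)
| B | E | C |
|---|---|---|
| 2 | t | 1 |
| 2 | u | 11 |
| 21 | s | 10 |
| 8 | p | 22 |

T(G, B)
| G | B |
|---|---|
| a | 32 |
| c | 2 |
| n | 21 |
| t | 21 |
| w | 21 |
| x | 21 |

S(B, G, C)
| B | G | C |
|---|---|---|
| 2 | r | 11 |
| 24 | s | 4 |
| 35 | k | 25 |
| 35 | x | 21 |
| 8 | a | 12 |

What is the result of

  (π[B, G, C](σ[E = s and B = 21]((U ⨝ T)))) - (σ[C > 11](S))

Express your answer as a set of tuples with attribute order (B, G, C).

Joining U and T on B yields {(2, t, 1, c), (2, u, 11, c), (21, s, 10, n), (21, s, 10, t), (21, s, 10, w), (21, s, 10, x)}.
σ[E = s and B = 21]: keep tuples satisfying E = s and B = 21 → {(21, s, 10, n), (21, s, 10, t), (21, s, 10, w), (21, s, 10, x)}
Projecting to B, G, C: {(21, n, 10), (21, t, 10), (21, w, 10), (21, x, 10)}
σ[C > 11]: keep tuples satisfying C > 11 → {(35, k, 25), (35, x, 21), (8, a, 12)}
Set difference of the two operands is {(21, n, 10), (21, t, 10), (21, w, 10), (21, x, 10)}.

{(21, n, 10), (21, t, 10), (21, w, 10), (21, x, 10)}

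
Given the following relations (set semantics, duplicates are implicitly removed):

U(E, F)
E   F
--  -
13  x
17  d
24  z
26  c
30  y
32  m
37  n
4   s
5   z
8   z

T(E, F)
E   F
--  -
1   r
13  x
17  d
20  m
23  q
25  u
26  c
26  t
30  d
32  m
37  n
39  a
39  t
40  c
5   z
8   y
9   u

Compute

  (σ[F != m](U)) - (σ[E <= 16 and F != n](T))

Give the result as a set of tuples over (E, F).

Selection F != m: {(13, x), (17, d), (24, z), (26, c), (30, y), (37, n), (4, s), (5, z), (8, z)}
Selection E <= 16 and F != n: {(1, r), (13, x), (5, z), (8, y), (9, u)}
Taking the difference: {(17, d), (24, z), (26, c), (30, y), (37, n), (4, s), (8, z)}

{(17, d), (24, z), (26, c), (30, y), (37, n), (4, s), (8, z)}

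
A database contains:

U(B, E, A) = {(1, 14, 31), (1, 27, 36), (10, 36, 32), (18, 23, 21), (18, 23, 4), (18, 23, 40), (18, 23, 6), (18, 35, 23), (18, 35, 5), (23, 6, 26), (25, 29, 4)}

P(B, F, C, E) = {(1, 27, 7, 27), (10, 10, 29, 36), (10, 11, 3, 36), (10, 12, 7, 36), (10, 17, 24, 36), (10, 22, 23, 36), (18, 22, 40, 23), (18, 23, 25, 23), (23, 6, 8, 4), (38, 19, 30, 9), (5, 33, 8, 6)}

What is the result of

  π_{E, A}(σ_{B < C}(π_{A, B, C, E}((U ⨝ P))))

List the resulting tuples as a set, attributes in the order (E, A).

{(23, 21), (23, 4), (23, 40), (23, 6), (27, 36), (36, 32)}

U ⋈ P (natural join on B, E): {(1, 27, 36, 27, 7), (10, 36, 32, 10, 29), (10, 36, 32, 11, 3), (10, 36, 32, 12, 7), (10, 36, 32, 17, 24), (10, 36, 32, 22, 23), (18, 23, 21, 22, 40), (18, 23, 21, 23, 25), (18, 23, 4, 22, 40), (18, 23, 4, 23, 25), (18, 23, 40, 22, 40), (18, 23, 40, 23, 25), (18, 23, 6, 22, 40), (18, 23, 6, 23, 25)}
Projecting to A, B, C, E: {(21, 18, 25, 23), (21, 18, 40, 23), (32, 10, 23, 36), (32, 10, 24, 36), (32, 10, 29, 36), (32, 10, 3, 36), (32, 10, 7, 36), (36, 1, 7, 27), (4, 18, 25, 23), (4, 18, 40, 23), (40, 18, 25, 23), (40, 18, 40, 23), (6, 18, 25, 23), (6, 18, 40, 23)}
Selection B < C: {(21, 18, 25, 23), (21, 18, 40, 23), (32, 10, 23, 36), (32, 10, 24, 36), (32, 10, 29, 36), (36, 1, 7, 27), (4, 18, 25, 23), (4, 18, 40, 23), (40, 18, 25, 23), (40, 18, 40, 23), (6, 18, 25, 23), (6, 18, 40, 23)}
Projecting to E, A (6 duplicate(s) eliminated): {(23, 21), (23, 4), (23, 40), (23, 6), (27, 36), (36, 32)}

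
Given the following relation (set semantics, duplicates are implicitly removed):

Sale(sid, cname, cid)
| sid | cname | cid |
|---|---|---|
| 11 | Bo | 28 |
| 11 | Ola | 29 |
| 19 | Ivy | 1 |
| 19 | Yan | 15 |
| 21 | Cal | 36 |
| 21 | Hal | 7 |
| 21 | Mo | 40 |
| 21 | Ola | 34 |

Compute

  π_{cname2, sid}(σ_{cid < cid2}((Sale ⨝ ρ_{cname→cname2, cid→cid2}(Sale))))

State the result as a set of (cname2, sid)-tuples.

ρ[cname→cname2, cid→cid2]: schema becomes (sid, cname2, cid2); tuples unchanged.
Joining Sale and ρ_{cname→cname2, cid→cid2}(Sale) on sid yields {(11, Bo, 28, Bo, 28), (11, Bo, 28, Ola, 29), (11, Ola, 29, Bo, 28), (11, Ola, 29, Ola, 29), (19, Ivy, 1, Ivy, 1), (19, Ivy, 1, Yan, 15), (19, Yan, 15, Ivy, 1), (19, Yan, 15, Yan, 15), (21, Cal, 36, Cal, 36), (21, Cal, 36, Hal, 7), (21, Cal, 36, Mo, 40), (21, Cal, 36, Ola, 34), (21, Hal, 7, Cal, 36), (21, Hal, 7, Hal, 7), (21, Hal, 7, Mo, 40), (21, Hal, 7, Ola, 34), (21, Mo, 40, Cal, 36), (21, Mo, 40, Hal, 7), (21, Mo, 40, Mo, 40), (21, Mo, 40, Ola, 34), (21, Ola, 34, Cal, 36), (21, Ola, 34, Hal, 7), (21, Ola, 34, Mo, 40), (21, Ola, 34, Ola, 34)}.
σ[cid < cid2]: keep tuples satisfying cid < cid2 → {(11, Bo, 28, Ola, 29), (19, Ivy, 1, Yan, 15), (21, Cal, 36, Mo, 40), (21, Hal, 7, Cal, 36), (21, Hal, 7, Mo, 40), (21, Hal, 7, Ola, 34), (21, Ola, 34, Cal, 36), (21, Ola, 34, Mo, 40)}
Projecting to cname2, sid (3 duplicate(s) eliminated): {(Cal, 21), (Mo, 21), (Ola, 11), (Ola, 21), (Yan, 19)}

{(Cal, 21), (Mo, 21), (Ola, 11), (Ola, 21), (Yan, 19)}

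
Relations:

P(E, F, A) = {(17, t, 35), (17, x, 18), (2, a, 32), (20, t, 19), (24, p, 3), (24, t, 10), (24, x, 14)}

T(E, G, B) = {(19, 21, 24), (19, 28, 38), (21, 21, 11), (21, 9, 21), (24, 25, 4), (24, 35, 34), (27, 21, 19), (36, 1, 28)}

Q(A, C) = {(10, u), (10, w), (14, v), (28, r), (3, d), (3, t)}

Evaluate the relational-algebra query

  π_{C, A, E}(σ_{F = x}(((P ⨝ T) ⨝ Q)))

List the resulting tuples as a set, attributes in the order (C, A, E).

{(v, 14, 24)}

Joining P and T on E yields {(24, p, 3, 25, 4), (24, p, 3, 35, 34), (24, t, 10, 25, 4), (24, t, 10, 35, 34), (24, x, 14, 25, 4), (24, x, 14, 35, 34)}.
Joining (P ⨝ T) and Q on A yields {(24, p, 3, 25, 4, d), (24, p, 3, 25, 4, t), (24, p, 3, 35, 34, d), (24, p, 3, 35, 34, t), (24, t, 10, 25, 4, u), (24, t, 10, 25, 4, w), (24, t, 10, 35, 34, u), (24, t, 10, 35, 34, w), (24, x, 14, 25, 4, v), (24, x, 14, 35, 34, v)}.
Selection F = x: {(24, x, 14, 25, 4, v), (24, x, 14, 35, 34, v)}
π[C, A, E]: project onto (C, A, E) (1 duplicate(s) eliminated) → {(v, 14, 24)}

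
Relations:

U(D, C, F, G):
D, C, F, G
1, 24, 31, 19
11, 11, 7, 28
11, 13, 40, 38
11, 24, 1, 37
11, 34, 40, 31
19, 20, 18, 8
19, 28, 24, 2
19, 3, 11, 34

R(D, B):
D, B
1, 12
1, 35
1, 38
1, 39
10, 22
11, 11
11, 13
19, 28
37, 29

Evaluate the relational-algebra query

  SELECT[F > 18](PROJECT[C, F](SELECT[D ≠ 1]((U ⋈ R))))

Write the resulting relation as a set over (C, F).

Joining U and R on D yields {(1, 24, 31, 19, 12), (1, 24, 31, 19, 35), (1, 24, 31, 19, 38), (1, 24, 31, 19, 39), (11, 11, 7, 28, 11), (11, 11, 7, 28, 13), (11, 13, 40, 38, 11), (11, 13, 40, 38, 13), (11, 24, 1, 37, 11), (11, 24, 1, 37, 13), (11, 34, 40, 31, 11), (11, 34, 40, 31, 13), (19, 20, 18, 8, 28), (19, 28, 24, 2, 28), (19, 3, 11, 34, 28)}.
Filtering on D ≠ 1 leaves {(11, 11, 7, 28, 11), (11, 11, 7, 28, 13), (11, 13, 40, 38, 11), (11, 13, 40, 38, 13), (11, 24, 1, 37, 11), (11, 24, 1, 37, 13), (11, 34, 40, 31, 11), (11, 34, 40, 31, 13), (19, 20, 18, 8, 28), (19, 28, 24, 2, 28), (19, 3, 11, 34, 28)}.
π_{C, F} gives {(11, 7), (13, 40), (20, 18), (24, 1), (28, 24), (3, 11), (34, 40)} (4 duplicate(s) eliminated).
Filtering on F > 18 leaves {(13, 40), (28, 24), (34, 40)}.

{(13, 40), (28, 24), (34, 40)}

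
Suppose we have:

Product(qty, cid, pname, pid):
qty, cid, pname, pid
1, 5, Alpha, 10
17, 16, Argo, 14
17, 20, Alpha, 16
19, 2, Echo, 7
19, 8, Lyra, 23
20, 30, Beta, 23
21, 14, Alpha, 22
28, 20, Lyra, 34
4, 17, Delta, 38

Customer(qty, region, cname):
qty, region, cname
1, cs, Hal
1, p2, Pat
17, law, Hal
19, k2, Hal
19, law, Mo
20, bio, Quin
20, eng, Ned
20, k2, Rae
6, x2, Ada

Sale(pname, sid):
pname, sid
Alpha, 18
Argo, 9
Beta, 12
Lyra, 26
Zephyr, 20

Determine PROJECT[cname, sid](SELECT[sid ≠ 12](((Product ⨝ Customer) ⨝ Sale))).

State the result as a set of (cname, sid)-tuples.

Product ⋈ Customer (natural join on qty): {(1, 5, Alpha, 10, cs, Hal), (1, 5, Alpha, 10, p2, Pat), (17, 16, Argo, 14, law, Hal), (17, 20, Alpha, 16, law, Hal), (19, 2, Echo, 7, k2, Hal), (19, 2, Echo, 7, law, Mo), (19, 8, Lyra, 23, k2, Hal), (19, 8, Lyra, 23, law, Mo), (20, 30, Beta, 23, bio, Quin), (20, 30, Beta, 23, eng, Ned), (20, 30, Beta, 23, k2, Rae)}
(Product ⨝ Customer) ⋈ Sale (natural join on pname): {(1, 5, Alpha, 10, cs, Hal, 18), (1, 5, Alpha, 10, p2, Pat, 18), (17, 16, Argo, 14, law, Hal, 9), (17, 20, Alpha, 16, law, Hal, 18), (19, 8, Lyra, 23, k2, Hal, 26), (19, 8, Lyra, 23, law, Mo, 26), (20, 30, Beta, 23, bio, Quin, 12), (20, 30, Beta, 23, eng, Ned, 12), (20, 30, Beta, 23, k2, Rae, 12)}
Selection sid ≠ 12: {(1, 5, Alpha, 10, cs, Hal, 18), (1, 5, Alpha, 10, p2, Pat, 18), (17, 16, Argo, 14, law, Hal, 9), (17, 20, Alpha, 16, law, Hal, 18), (19, 8, Lyra, 23, k2, Hal, 26), (19, 8, Lyra, 23, law, Mo, 26)}
Projecting to cname, sid (1 duplicate(s) eliminated): {(Hal, 18), (Hal, 26), (Hal, 9), (Mo, 26), (Pat, 18)}

{(Hal, 18), (Hal, 26), (Hal, 9), (Mo, 26), (Pat, 18)}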